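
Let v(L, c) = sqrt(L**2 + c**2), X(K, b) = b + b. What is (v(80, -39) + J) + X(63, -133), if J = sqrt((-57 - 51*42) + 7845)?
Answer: -177 + sqrt(5646) ≈ -101.86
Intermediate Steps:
X(K, b) = 2*b
J = sqrt(5646) (J = sqrt((-57 - 2142) + 7845) = sqrt(-2199 + 7845) = sqrt(5646) ≈ 75.140)
(v(80, -39) + J) + X(63, -133) = (sqrt(80**2 + (-39)**2) + sqrt(5646)) + 2*(-133) = (sqrt(6400 + 1521) + sqrt(5646)) - 266 = (sqrt(7921) + sqrt(5646)) - 266 = (89 + sqrt(5646)) - 266 = -177 + sqrt(5646)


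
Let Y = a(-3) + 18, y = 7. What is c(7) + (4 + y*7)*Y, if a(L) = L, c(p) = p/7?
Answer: 796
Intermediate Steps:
c(p) = p/7 (c(p) = p*(⅐) = p/7)
Y = 15 (Y = -3 + 18 = 15)
c(7) + (4 + y*7)*Y = (⅐)*7 + (4 + 7*7)*15 = 1 + (4 + 49)*15 = 1 + 53*15 = 1 + 795 = 796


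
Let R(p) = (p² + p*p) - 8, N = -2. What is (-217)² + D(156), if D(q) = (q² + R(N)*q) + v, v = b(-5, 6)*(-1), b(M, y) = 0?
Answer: 71425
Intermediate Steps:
R(p) = -8 + 2*p² (R(p) = (p² + p²) - 8 = 2*p² - 8 = -8 + 2*p²)
v = 0 (v = 0*(-1) = 0)
D(q) = q² (D(q) = (q² + (-8 + 2*(-2)²)*q) + 0 = (q² + (-8 + 2*4)*q) + 0 = (q² + (-8 + 8)*q) + 0 = (q² + 0*q) + 0 = (q² + 0) + 0 = q² + 0 = q²)
(-217)² + D(156) = (-217)² + 156² = 47089 + 24336 = 71425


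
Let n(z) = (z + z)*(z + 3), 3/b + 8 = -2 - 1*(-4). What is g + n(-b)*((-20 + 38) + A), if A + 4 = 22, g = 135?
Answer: 261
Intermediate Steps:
A = 18 (A = -4 + 22 = 18)
b = -½ (b = 3/(-8 + (-2 - 1*(-4))) = 3/(-8 + (-2 + 4)) = 3/(-8 + 2) = 3/(-6) = 3*(-⅙) = -½ ≈ -0.50000)
n(z) = 2*z*(3 + z) (n(z) = (2*z)*(3 + z) = 2*z*(3 + z))
g + n(-b)*((-20 + 38) + A) = 135 + (2*(-1*(-½))*(3 - 1*(-½)))*((-20 + 38) + 18) = 135 + (2*(½)*(3 + ½))*(18 + 18) = 135 + (2*(½)*(7/2))*36 = 135 + (7/2)*36 = 135 + 126 = 261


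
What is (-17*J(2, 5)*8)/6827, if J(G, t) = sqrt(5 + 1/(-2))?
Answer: -204*sqrt(2)/6827 ≈ -0.042259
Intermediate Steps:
J(G, t) = 3*sqrt(2)/2 (J(G, t) = sqrt(5 - 1/2) = sqrt(9/2) = 3*sqrt(2)/2)
(-17*J(2, 5)*8)/6827 = (-51*sqrt(2)/2*8)/6827 = (-51*sqrt(2)/2*8)*(1/6827) = -204*sqrt(2)*(1/6827) = -204*sqrt(2)/6827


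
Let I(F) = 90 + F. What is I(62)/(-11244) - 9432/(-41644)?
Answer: 6232720/29265321 ≈ 0.21297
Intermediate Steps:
I(62)/(-11244) - 9432/(-41644) = (90 + 62)/(-11244) - 9432/(-41644) = 152*(-1/11244) - 9432*(-1/41644) = -38/2811 + 2358/10411 = 6232720/29265321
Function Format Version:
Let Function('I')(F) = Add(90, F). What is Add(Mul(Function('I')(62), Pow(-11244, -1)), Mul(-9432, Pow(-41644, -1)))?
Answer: Rational(6232720, 29265321) ≈ 0.21297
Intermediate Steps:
Add(Mul(Function('I')(62), Pow(-11244, -1)), Mul(-9432, Pow(-41644, -1))) = Add(Mul(Add(90, 62), Pow(-11244, -1)), Mul(-9432, Pow(-41644, -1))) = Add(Mul(152, Rational(-1, 11244)), Mul(-9432, Rational(-1, 41644))) = Add(Rational(-38, 2811), Rational(2358, 10411)) = Rational(6232720, 29265321)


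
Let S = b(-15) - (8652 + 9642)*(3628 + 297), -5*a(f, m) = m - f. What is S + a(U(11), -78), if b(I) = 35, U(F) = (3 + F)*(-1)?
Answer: -359019511/5 ≈ -7.1804e+7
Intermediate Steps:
U(F) = -3 - F
a(f, m) = -m/5 + f/5 (a(f, m) = -(m - f)/5 = -m/5 + f/5)
S = -71803915 (S = 35 - (8652 + 9642)*(3628 + 297) = 35 - 18294*3925 = 35 - 1*71803950 = 35 - 71803950 = -71803915)
S + a(U(11), -78) = -71803915 + (-1/5*(-78) + (-3 - 1*11)/5) = -71803915 + (78/5 + (-3 - 11)/5) = -71803915 + (78/5 + (1/5)*(-14)) = -71803915 + (78/5 - 14/5) = -71803915 + 64/5 = -359019511/5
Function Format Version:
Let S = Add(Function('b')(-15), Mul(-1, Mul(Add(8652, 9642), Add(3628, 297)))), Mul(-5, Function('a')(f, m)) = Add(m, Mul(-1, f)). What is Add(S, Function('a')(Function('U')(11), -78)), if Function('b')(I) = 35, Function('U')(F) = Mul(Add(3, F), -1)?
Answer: Rational(-359019511, 5) ≈ -7.1804e+7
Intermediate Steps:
Function('U')(F) = Add(-3, Mul(-1, F))
Function('a')(f, m) = Add(Mul(Rational(-1, 5), m), Mul(Rational(1, 5), f)) (Function('a')(f, m) = Mul(Rational(-1, 5), Add(m, Mul(-1, f))) = Add(Mul(Rational(-1, 5), m), Mul(Rational(1, 5), f)))
S = -71803915 (S = Add(35, Mul(-1, Mul(Add(8652, 9642), Add(3628, 297)))) = Add(35, Mul(-1, Mul(18294, 3925))) = Add(35, Mul(-1, 71803950)) = Add(35, -71803950) = -71803915)
Add(S, Function('a')(Function('U')(11), -78)) = Add(-71803915, Add(Mul(Rational(-1, 5), -78), Mul(Rational(1, 5), Add(-3, Mul(-1, 11))))) = Add(-71803915, Add(Rational(78, 5), Mul(Rational(1, 5), Add(-3, -11)))) = Add(-71803915, Add(Rational(78, 5), Mul(Rational(1, 5), -14))) = Add(-71803915, Add(Rational(78, 5), Rational(-14, 5))) = Add(-71803915, Rational(64, 5)) = Rational(-359019511, 5)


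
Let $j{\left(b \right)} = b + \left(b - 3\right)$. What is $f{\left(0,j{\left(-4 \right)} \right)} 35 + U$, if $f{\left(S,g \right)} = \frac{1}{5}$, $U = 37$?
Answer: $44$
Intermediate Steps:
$j{\left(b \right)} = -3 + 2 b$ ($j{\left(b \right)} = b + \left(-3 + b\right) = -3 + 2 b$)
$f{\left(S,g \right)} = \frac{1}{5}$
$f{\left(0,j{\left(-4 \right)} \right)} 35 + U = \frac{1}{5} \cdot 35 + 37 = 7 + 37 = 44$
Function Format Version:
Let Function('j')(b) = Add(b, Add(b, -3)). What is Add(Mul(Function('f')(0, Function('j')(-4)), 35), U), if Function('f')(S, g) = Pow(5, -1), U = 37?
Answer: 44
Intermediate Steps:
Function('j')(b) = Add(-3, Mul(2, b)) (Function('j')(b) = Add(b, Add(-3, b)) = Add(-3, Mul(2, b)))
Function('f')(S, g) = Rational(1, 5)
Add(Mul(Function('f')(0, Function('j')(-4)), 35), U) = Add(Mul(Rational(1, 5), 35), 37) = Add(7, 37) = 44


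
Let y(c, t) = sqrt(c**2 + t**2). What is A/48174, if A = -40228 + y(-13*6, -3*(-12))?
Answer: -20114/24087 + sqrt(205)/8029 ≈ -0.83327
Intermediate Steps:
A = -40228 + 6*sqrt(205) (A = -40228 + sqrt((-13*6)**2 + (-3*(-12))**2) = -40228 + sqrt((-13*6)**2 + 36**2) = -40228 + sqrt((-78)**2 + 1296) = -40228 + sqrt(6084 + 1296) = -40228 + sqrt(7380) = -40228 + 6*sqrt(205) ≈ -40142.)
A/48174 = (-40228 + 6*sqrt(205))/48174 = (-40228 + 6*sqrt(205))*(1/48174) = -20114/24087 + sqrt(205)/8029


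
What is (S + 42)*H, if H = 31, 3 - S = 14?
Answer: 961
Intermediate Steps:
S = -11 (S = 3 - 1*14 = 3 - 14 = -11)
(S + 42)*H = (-11 + 42)*31 = 31*31 = 961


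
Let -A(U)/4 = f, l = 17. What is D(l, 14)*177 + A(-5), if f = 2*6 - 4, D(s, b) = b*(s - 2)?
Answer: 37138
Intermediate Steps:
D(s, b) = b*(-2 + s)
f = 8 (f = 12 - 4 = 8)
A(U) = -32 (A(U) = -4*8 = -32)
D(l, 14)*177 + A(-5) = (14*(-2 + 17))*177 - 32 = (14*15)*177 - 32 = 210*177 - 32 = 37170 - 32 = 37138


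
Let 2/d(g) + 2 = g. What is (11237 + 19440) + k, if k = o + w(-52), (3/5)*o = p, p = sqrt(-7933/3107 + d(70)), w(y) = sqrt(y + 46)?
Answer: 30677 + I*sqrt(6) + 5*I*sqrt(28164675370)/316914 ≈ 30677.0 + 5.0973*I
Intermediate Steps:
d(g) = 2/(-2 + g)
w(y) = sqrt(46 + y)
p = I*sqrt(28164675370)/105638 (p = sqrt(-7933/3107 + 2/(-2 + 70)) = sqrt(-7933*1/3107 + 2/68) = sqrt(-7933/3107 + 2*(1/68)) = sqrt(-7933/3107 + 1/34) = sqrt(-266615/105638) = I*sqrt(28164675370)/105638 ≈ 1.5887*I)
o = 5*I*sqrt(28164675370)/316914 (o = 5*(I*sqrt(28164675370)/105638)/3 = 5*I*sqrt(28164675370)/316914 ≈ 2.6478*I)
k = I*sqrt(6) + 5*I*sqrt(28164675370)/316914 (k = 5*I*sqrt(28164675370)/316914 + sqrt(46 - 52) = 5*I*sqrt(28164675370)/316914 + sqrt(-6) = 5*I*sqrt(28164675370)/316914 + I*sqrt(6) = I*sqrt(6) + 5*I*sqrt(28164675370)/316914 ≈ 5.0973*I)
(11237 + 19440) + k = (11237 + 19440) + I*(sqrt(6) + 5*sqrt(28164675370)/316914) = 30677 + I*(sqrt(6) + 5*sqrt(28164675370)/316914)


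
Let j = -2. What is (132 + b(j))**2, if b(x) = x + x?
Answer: 16384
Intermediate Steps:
b(x) = 2*x
(132 + b(j))**2 = (132 + 2*(-2))**2 = (132 - 4)**2 = 128**2 = 16384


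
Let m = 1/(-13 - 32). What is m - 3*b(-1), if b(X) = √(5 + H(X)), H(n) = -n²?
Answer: -271/45 ≈ -6.0222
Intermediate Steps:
m = -1/45 (m = 1/(-45) = -1/45 ≈ -0.022222)
b(X) = √(5 - X²)
m - 3*b(-1) = -1/45 - 3*√(5 - 1*(-1)²) = -1/45 - 3*√(5 - 1*1) = -1/45 - 3*√(5 - 1) = -1/45 - 3*√4 = -1/45 - 3*2 = -1/45 - 6 = -271/45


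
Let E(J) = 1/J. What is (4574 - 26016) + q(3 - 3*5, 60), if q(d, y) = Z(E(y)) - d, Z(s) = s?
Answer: -1285799/60 ≈ -21430.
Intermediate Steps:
q(d, y) = 1/y - d
(4574 - 26016) + q(3 - 3*5, 60) = (4574 - 26016) + (1/60 - (3 - 3*5)) = -21442 + (1/60 - (3 - 15)) = -21442 + (1/60 - 1*(-12)) = -21442 + (1/60 + 12) = -21442 + 721/60 = -1285799/60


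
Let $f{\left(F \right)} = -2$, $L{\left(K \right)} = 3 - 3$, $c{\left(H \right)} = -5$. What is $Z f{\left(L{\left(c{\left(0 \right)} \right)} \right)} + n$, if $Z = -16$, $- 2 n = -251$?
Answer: $\frac{315}{2} \approx 157.5$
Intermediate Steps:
$n = \frac{251}{2}$ ($n = \left(- \frac{1}{2}\right) \left(-251\right) = \frac{251}{2} \approx 125.5$)
$L{\left(K \right)} = 0$ ($L{\left(K \right)} = 3 - 3 = 0$)
$Z f{\left(L{\left(c{\left(0 \right)} \right)} \right)} + n = \left(-16\right) \left(-2\right) + \frac{251}{2} = 32 + \frac{251}{2} = \frac{315}{2}$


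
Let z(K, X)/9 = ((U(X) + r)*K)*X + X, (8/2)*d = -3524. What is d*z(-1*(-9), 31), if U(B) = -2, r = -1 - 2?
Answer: 10815156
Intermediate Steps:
d = -881 (d = (¼)*(-3524) = -881)
r = -3
z(K, X) = 9*X - 45*K*X (z(K, X) = 9*(((-2 - 3)*K)*X + X) = 9*((-5*K)*X + X) = 9*(-5*K*X + X) = 9*(X - 5*K*X) = 9*X - 45*K*X)
d*z(-1*(-9), 31) = -7929*31*(1 - (-5)*(-9)) = -7929*31*(1 - 5*9) = -7929*31*(1 - 45) = -7929*31*(-44) = -881*(-12276) = 10815156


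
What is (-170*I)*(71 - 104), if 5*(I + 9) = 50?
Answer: 5610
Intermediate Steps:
I = 1 (I = -9 + (⅕)*50 = -9 + 10 = 1)
(-170*I)*(71 - 104) = (-170*1)*(71 - 104) = -170*(-33) = 5610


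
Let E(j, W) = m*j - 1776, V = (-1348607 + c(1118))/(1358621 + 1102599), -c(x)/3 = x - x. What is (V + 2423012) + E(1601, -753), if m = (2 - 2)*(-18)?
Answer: 5959193119313/2461220 ≈ 2.4212e+6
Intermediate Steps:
m = 0 (m = 0*(-18) = 0)
c(x) = 0 (c(x) = -3*(x - x) = -3*0 = 0)
V = -1348607/2461220 (V = (-1348607 + 0)/(1358621 + 1102599) = -1348607/2461220 ≈ -0.54794)
E(j, W) = -1776 (E(j, W) = 0*j - 1776 = 0 - 1776 = -1776)
(V + 2423012) + E(1601, -753) = (-1348607/2461220 + 2423012) - 1776 = 5963564246033/2461220 - 1776 = 5959193119313/2461220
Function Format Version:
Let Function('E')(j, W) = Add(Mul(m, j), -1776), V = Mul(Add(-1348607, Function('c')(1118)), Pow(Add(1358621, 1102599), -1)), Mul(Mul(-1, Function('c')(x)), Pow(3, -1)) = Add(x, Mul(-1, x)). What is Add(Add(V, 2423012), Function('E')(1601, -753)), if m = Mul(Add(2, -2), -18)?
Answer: Rational(5959193119313, 2461220) ≈ 2.4212e+6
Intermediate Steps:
m = 0 (m = Mul(0, -18) = 0)
Function('c')(x) = 0 (Function('c')(x) = Mul(-3, Add(x, Mul(-1, x))) = Mul(-3, 0) = 0)
V = Rational(-1348607, 2461220) (V = Mul(Add(-1348607, 0), Pow(Add(1358621, 1102599), -1)) = Mul(-1348607, Pow(2461220, -1)) = Mul(-1348607, Rational(1, 2461220)) = Rational(-1348607, 2461220) ≈ -0.54794)
Function('E')(j, W) = -1776 (Function('E')(j, W) = Add(Mul(0, j), -1776) = Add(0, -1776) = -1776)
Add(Add(V, 2423012), Function('E')(1601, -753)) = Add(Add(Rational(-1348607, 2461220), 2423012), -1776) = Add(Rational(5963564246033, 2461220), -1776) = Rational(5959193119313, 2461220)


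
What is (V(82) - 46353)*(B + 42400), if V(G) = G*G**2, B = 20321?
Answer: 31675045815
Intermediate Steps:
V(G) = G**3
(V(82) - 46353)*(B + 42400) = (82**3 - 46353)*(20321 + 42400) = (551368 - 46353)*62721 = 505015*62721 = 31675045815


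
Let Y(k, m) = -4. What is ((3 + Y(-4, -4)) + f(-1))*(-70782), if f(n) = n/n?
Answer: 0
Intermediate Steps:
f(n) = 1
((3 + Y(-4, -4)) + f(-1))*(-70782) = ((3 - 4) + 1)*(-70782) = (-1 + 1)*(-70782) = 0*(-70782) = 0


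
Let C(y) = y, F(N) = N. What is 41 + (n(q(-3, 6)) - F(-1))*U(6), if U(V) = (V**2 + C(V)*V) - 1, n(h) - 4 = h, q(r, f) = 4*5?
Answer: 1816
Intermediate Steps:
q(r, f) = 20
n(h) = 4 + h
U(V) = -1 + 2*V**2 (U(V) = (V**2 + V*V) - 1 = (V**2 + V**2) - 1 = 2*V**2 - 1 = -1 + 2*V**2)
41 + (n(q(-3, 6)) - F(-1))*U(6) = 41 + ((4 + 20) - 1*(-1))*(-1 + 2*6**2) = 41 + (24 + 1)*(-1 + 2*36) = 41 + 25*(-1 + 72) = 41 + 25*71 = 41 + 1775 = 1816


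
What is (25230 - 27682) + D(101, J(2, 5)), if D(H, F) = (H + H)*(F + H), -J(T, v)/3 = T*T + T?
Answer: 14314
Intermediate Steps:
J(T, v) = -3*T - 3*T² (J(T, v) = -3*(T*T + T) = -3*(T² + T) = -3*(T + T²) = -3*T - 3*T²)
D(H, F) = 2*H*(F + H) (D(H, F) = (2*H)*(F + H) = 2*H*(F + H))
(25230 - 27682) + D(101, J(2, 5)) = (25230 - 27682) + 2*101*(-3*2*(1 + 2) + 101) = -2452 + 2*101*(-3*2*3 + 101) = -2452 + 2*101*(-18 + 101) = -2452 + 2*101*83 = -2452 + 16766 = 14314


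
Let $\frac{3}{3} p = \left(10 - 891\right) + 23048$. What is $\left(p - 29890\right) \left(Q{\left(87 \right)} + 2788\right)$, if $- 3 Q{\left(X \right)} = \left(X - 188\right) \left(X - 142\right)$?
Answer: $- \frac{21693907}{3} \approx -7.2313 \cdot 10^{6}$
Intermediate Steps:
$p = 22167$ ($p = \left(10 - 891\right) + 23048 = -881 + 23048 = 22167$)
$Q{\left(X \right)} = - \frac{\left(-188 + X\right) \left(-142 + X\right)}{3}$ ($Q{\left(X \right)} = - \frac{\left(X - 188\right) \left(X - 142\right)}{3} = - \frac{\left(-188 + X\right) \left(-142 + X\right)}{3}$)
$\left(p - 29890\right) \left(Q{\left(87 \right)} + 2788\right) = \left(22167 - 29890\right) \left(\left(- \frac{26696}{3} + 110 \cdot 87 - \frac{87^{2}}{3}\right) + 2788\right) = - 7723 \left(\left(- \frac{26696}{3} + 9570 - 2523\right) + 2788\right) = - 7723 \left(- \frac{5555}{3} + 2788\right) = \left(-7723\right) \frac{2809}{3} = - \frac{21693907}{3}$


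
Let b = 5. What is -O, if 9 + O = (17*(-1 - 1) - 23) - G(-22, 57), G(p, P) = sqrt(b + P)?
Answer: 66 + sqrt(62) ≈ 73.874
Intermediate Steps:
G(p, P) = sqrt(5 + P)
O = -66 - sqrt(62) (O = -9 + ((17*(-1 - 1) - 23) - sqrt(5 + 57)) = -9 + ((17*(-2) - 23) - sqrt(62)) = -9 + ((-34 - 23) - sqrt(62)) = -9 + (-57 - sqrt(62)) = -66 - sqrt(62) ≈ -73.874)
-O = -(-66 - sqrt(62)) = 66 + sqrt(62)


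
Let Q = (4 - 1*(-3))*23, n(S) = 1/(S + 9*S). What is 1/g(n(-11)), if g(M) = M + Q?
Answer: 110/17709 ≈ 0.0062115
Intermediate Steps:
n(S) = 1/(10*S)
Q = 161 (Q = (4 + 3)*23 = 7*23 = 161)
g(M) = 161 + M (g(M) = M + 161 = 161 + M)
1/g(n(-11)) = 1/(161 + (⅒)/(-11)) = 1/(161 + (⅒)*(-1/11)) = 1/(161 - 1/110) = 1/(17709/110) = 110/17709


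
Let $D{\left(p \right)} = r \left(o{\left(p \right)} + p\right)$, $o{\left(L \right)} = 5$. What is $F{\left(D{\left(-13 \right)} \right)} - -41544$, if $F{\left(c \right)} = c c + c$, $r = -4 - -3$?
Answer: $41616$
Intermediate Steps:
$r = -1$ ($r = -4 + 3 = -1$)
$D{\left(p \right)} = -5 - p$ ($D{\left(p \right)} = - (5 + p) = -5 - p$)
$F{\left(c \right)} = c + c^{2}$ ($F{\left(c \right)} = c^{2} + c = c + c^{2}$)
$F{\left(D{\left(-13 \right)} \right)} - -41544 = \left(-5 - -13\right) \left(1 - -8\right) - -41544 = \left(-5 + 13\right) \left(1 + \left(-5 + 13\right)\right) + 41544 = 8 \left(1 + 8\right) + 41544 = 8 \cdot 9 + 41544 = 72 + 41544 = 41616$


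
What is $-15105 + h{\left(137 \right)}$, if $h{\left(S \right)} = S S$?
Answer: $3664$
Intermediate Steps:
$h{\left(S \right)} = S^{2}$
$-15105 + h{\left(137 \right)} = -15105 + 137^{2} = -15105 + 18769 = 3664$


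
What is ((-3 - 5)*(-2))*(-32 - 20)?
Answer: -832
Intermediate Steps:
((-3 - 5)*(-2))*(-32 - 20) = -8*(-2)*(-52) = 16*(-52) = -832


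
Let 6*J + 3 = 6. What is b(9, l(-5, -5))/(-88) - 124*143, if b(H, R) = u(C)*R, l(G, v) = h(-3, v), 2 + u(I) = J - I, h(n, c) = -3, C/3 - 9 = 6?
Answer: -3121111/176 ≈ -17734.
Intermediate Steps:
C = 45 (C = 27 + 3*6 = 27 + 18 = 45)
J = 1/2 (J = -1/2 + (1/6)*6 = -1/2 + 1 = 1/2 ≈ 0.50000)
u(I) = -3/2 - I (u(I) = -2 + (1/2 - I) = -3/2 - I)
l(G, v) = -3
b(H, R) = -93*R/2 (b(H, R) = (-3/2 - 1*45)*R = (-3/2 - 45)*R = -93*R/2)
b(9, l(-5, -5))/(-88) - 124*143 = -93/2*(-3)/(-88) - 124*143 = (279/2)*(-1/88) - 17732 = -279/176 - 17732 = -3121111/176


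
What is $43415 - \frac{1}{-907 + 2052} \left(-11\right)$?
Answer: $\frac{49710186}{1145} \approx 43415.0$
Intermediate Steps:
$43415 - \frac{1}{-907 + 2052} \left(-11\right) = 43415 - \frac{1}{1145} \left(-11\right) = 43415 - - \frac{11}{1145} = 43415 + \frac{11}{1145} = \frac{49710186}{1145}$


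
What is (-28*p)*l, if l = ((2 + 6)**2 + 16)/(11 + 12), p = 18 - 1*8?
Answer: -22400/23 ≈ -973.91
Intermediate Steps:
p = 10 (p = 18 - 8 = 10)
l = 80/23 (l = (8**2 + 16)/23 = (64 + 16)*(1/23) = 80*(1/23) = 80/23 ≈ 3.4783)
(-28*p)*l = -28*10*(80/23) = -280*80/23 = -22400/23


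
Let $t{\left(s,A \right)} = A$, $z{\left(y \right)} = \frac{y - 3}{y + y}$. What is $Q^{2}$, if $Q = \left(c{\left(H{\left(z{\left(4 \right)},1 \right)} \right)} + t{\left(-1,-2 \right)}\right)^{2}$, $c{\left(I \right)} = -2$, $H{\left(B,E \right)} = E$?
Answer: $256$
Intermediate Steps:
$z{\left(y \right)} = \frac{-3 + y}{2 y}$
$Q = 16$ ($Q = \left(-2 - 2\right)^{2} = \left(-4\right)^{2} = 16$)
$Q^{2} = 16^{2} = 256$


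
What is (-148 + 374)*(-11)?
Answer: -2486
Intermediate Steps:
(-148 + 374)*(-11) = 226*(-11) = -2486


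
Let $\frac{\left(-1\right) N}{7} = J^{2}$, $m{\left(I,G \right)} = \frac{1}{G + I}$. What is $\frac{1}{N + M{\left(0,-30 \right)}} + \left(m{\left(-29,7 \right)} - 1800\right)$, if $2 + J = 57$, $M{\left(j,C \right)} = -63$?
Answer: $- \frac{210261515}{116809} \approx -1800.0$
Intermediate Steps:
$J = 55$ ($J = -2 + 57 = 55$)
$N = -21175$ ($N = - 7 \cdot 55^{2} = \left(-7\right) 3025 = -21175$)
$\frac{1}{N + M{\left(0,-30 \right)}} + \left(m{\left(-29,7 \right)} - 1800\right) = \frac{1}{-21175 - 63} + \left(\frac{1}{7 - 29} - 1800\right) = \frac{1}{-21238} - \left(1800 - \frac{1}{-22}\right) = - \frac{1}{21238} - \frac{39601}{22} = - \frac{210261515}{116809}$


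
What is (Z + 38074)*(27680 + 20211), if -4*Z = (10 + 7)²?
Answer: 7279767237/4 ≈ 1.8199e+9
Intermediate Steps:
Z = -289/4 (Z = -(10 + 7)²/4 = -¼*17² = -¼*289 = -289/4 ≈ -72.250)
(Z + 38074)*(27680 + 20211) = (-289/4 + 38074)*(27680 + 20211) = (152007/4)*47891 = 7279767237/4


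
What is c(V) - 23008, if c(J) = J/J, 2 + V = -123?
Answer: -23007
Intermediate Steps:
V = -125 (V = -2 - 123 = -125)
c(J) = 1
c(V) - 23008 = 1 - 23008 = -23007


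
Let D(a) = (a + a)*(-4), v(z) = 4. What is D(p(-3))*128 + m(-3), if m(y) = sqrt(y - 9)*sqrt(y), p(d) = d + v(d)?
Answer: -1030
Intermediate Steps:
p(d) = 4 + d (p(d) = d + 4 = 4 + d)
D(a) = -8*a (D(a) = (2*a)*(-4) = -8*a)
m(y) = sqrt(y)*sqrt(-9 + y) (m(y) = sqrt(-9 + y)*sqrt(y) = sqrt(y)*sqrt(-9 + y))
D(p(-3))*128 + m(-3) = -8*(4 - 3)*128 + sqrt(-3)*sqrt(-9 - 3) = -8*1*128 + (I*sqrt(3))*sqrt(-12) = -8*128 + (I*sqrt(3))*(2*I*sqrt(3)) = -1024 - 6 = -1030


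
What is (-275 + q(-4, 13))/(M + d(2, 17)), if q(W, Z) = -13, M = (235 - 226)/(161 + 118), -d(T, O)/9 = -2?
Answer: -8928/559 ≈ -15.971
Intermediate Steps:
d(T, O) = 18 (d(T, O) = -9*(-2) = 18)
M = 1/31 (M = 9/279 = 9*(1/279) = 1/31 ≈ 0.032258)
(-275 + q(-4, 13))/(M + d(2, 17)) = (-275 - 13)/(1/31 + 18) = -288/559/31 = -288*31/559 = -8928/559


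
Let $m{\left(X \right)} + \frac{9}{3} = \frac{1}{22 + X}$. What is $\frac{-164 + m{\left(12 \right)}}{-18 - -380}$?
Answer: $- \frac{5677}{12308} \approx -0.46124$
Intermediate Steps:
$m{\left(X \right)} = -3 + \frac{1}{22 + X}$
$\frac{-164 + m{\left(12 \right)}}{-18 - -380} = \frac{-164 + \frac{-65 - 36}{22 + 12}}{-18 - -380} = \frac{-164 + \frac{-65 - 36}{34}}{-18 + 380} = \frac{-164 + \frac{1}{34} \left(-101\right)}{362} = \left(-164 - \frac{101}{34}\right) \frac{1}{362} = \left(- \frac{5677}{34}\right) \frac{1}{362} = - \frac{5677}{12308}$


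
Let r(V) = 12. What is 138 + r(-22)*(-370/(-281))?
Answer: 43218/281 ≈ 153.80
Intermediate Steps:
138 + r(-22)*(-370/(-281)) = 138 + 12*(-370/(-281)) = 138 + 12*(-370*(-1/281)) = 138 + 12*(370/281) = 138 + 4440/281 = 43218/281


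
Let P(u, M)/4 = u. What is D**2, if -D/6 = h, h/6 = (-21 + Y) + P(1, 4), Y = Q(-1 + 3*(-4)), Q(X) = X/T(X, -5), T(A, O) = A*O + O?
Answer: 9603801/25 ≈ 3.8415e+5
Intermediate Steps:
T(A, O) = O + A*O
Q(X) = X/(-5 - 5*X) (Q(X) = X/((-5*(1 + X))) = X/(-5 - 5*X))
P(u, M) = 4*u
Y = -13/60 (Y = (-1 + 3*(-4))/(5*(-1 - (-1 + 3*(-4)))) = (-1 - 12)/(5*(-1 - (-1 - 12))) = (1/5)*(-13)/(-1 - 1*(-13)) = (1/5)*(-13)/(-1 + 13) = (1/5)*(-13)/12 = (1/5)*(-13)*(1/12) = -13/60 ≈ -0.21667)
h = -1033/10 (h = 6*((-21 - 13/60) + 4*1) = 6*(-1273/60 + 4) = 6*(-1033/60) = -1033/10 ≈ -103.30)
D = 3099/5 (D = -6*(-1033/10) = 3099/5 ≈ 619.80)
D**2 = (3099/5)**2 = 9603801/25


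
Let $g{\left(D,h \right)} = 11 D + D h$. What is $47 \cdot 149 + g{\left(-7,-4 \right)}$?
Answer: $6954$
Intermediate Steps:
$47 \cdot 149 + g{\left(-7,-4 \right)} = 47 \cdot 149 - 7 \left(11 - 4\right) = 7003 - 49 = 6954$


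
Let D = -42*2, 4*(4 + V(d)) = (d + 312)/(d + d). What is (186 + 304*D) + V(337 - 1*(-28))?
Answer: -74033003/2920 ≈ -25354.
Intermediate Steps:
V(d) = -4 + (312 + d)/(8*d) (V(d) = -4 + ((d + 312)/(d + d))/4 = -4 + ((312 + d)/((2*d)))/4 = -4 + ((312 + d)*(1/(2*d)))/4 = -4 + ((312 + d)/(2*d))/4 = -4 + (312 + d)/(8*d))
D = -84
(186 + 304*D) + V(337 - 1*(-28)) = (186 + 304*(-84)) + (-31/8 + 39/(337 - 1*(-28))) = (186 - 25536) + (-31/8 + 39/(337 + 28)) = -25350 + (-31/8 + 39/365) = -25350 - 11003/2920 = -74033003/2920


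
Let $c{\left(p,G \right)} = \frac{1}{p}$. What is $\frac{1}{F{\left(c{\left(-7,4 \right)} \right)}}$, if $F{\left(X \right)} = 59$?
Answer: $\frac{1}{59} \approx 0.016949$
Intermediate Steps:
$\frac{1}{F{\left(c{\left(-7,4 \right)} \right)}} = \frac{1}{59}$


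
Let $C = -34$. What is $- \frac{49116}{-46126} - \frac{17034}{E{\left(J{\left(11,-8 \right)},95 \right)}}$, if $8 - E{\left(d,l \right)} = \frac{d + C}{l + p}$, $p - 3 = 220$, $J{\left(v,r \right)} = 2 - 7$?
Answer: $- \frac{13873833538}{6619081} \approx -2096.0$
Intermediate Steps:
$J{\left(v,r \right)} = -5$
$p = 223$ ($p = 3 + 220 = 223$)
$E{\left(d,l \right)} = 8 - \frac{-34 + d}{223 + l}$ ($E{\left(d,l \right)} = 8 - \frac{d - 34}{l + 223} = 8 - \frac{-34 + d}{223 + l}$)
$- \frac{49116}{-46126} - \frac{17034}{E{\left(J{\left(11,-8 \right)},95 \right)}} = - \frac{49116}{-46126} - \frac{17034}{\frac{1}{223 + 95} \left(1818 - -5 + 8 \cdot 95\right)} = \left(-49116\right) \left(- \frac{1}{46126}\right) - \frac{17034}{\frac{1}{318} \left(1818 + 5 + 760\right)} = \frac{24558}{23063} - \frac{17034}{\frac{1}{318} \cdot 2583} = \frac{24558}{23063} - \frac{17034}{\frac{861}{106}} = \frac{24558}{23063} - \frac{601868}{287} = - \frac{13873833538}{6619081}$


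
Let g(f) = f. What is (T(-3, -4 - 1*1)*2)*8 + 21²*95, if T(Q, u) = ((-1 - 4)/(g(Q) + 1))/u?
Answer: 41887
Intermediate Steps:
T(Q, u) = -5/(u*(1 + Q)) (T(Q, u) = ((-1 - 4)/(Q + 1))/u = (-5/(1 + Q))/u = -5/(u*(1 + Q)))
(T(-3, -4 - 1*1)*2)*8 + 21²*95 = (-5/((-4 - 1*1)*(1 - 3))*2)*8 + 21²*95 = (-5/(-4 - 1*(-2))*2)*8 + 441*95 = (-5*(-½)/(-5)*2)*8 + 41895 = (-5*(-⅕)*(-½)*2)*8 + 41895 = -½*2*8 + 41895 = -1*8 + 41895 = -8 + 41895 = 41887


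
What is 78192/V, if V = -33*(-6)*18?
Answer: 724/33 ≈ 21.939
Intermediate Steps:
V = 3564 (V = 198*18 = 3564)
78192/V = 78192/3564 = 78192*(1/3564) = 724/33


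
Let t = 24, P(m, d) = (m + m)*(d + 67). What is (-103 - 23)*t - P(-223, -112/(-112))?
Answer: 27304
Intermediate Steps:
P(m, d) = 2*m*(67 + d) (P(m, d) = (2*m)*(67 + d) = 2*m*(67 + d))
(-103 - 23)*t - P(-223, -112/(-112)) = (-103 - 23)*24 - 2*(-223)*(67 - 112/(-112)) = -126*24 - 2*(-223)*(67 - 112*(-1/112)) = -3024 - 2*(-223)*(67 + 1) = -3024 - 2*(-223)*68 = -3024 - 1*(-30328) = -3024 + 30328 = 27304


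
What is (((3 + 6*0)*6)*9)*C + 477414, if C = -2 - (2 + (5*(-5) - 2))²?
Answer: 375840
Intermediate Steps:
C = -627 (C = -2 - (2 + (-25 - 2))² = -2 - (2 - 27)² = -2 - 1*(-25)² = -2 - 1*625 = -2 - 625 = -627)
(((3 + 6*0)*6)*9)*C + 477414 = (((3 + 6*0)*6)*9)*(-627) + 477414 = (((3 + 0)*6)*9)*(-627) + 477414 = ((3*6)*9)*(-627) + 477414 = (18*9)*(-627) + 477414 = 162*(-627) + 477414 = -101574 + 477414 = 375840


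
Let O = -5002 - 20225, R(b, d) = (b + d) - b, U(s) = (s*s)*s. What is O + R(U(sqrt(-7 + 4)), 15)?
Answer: -25212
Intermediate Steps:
U(s) = s**3 (U(s) = s**2*s = s**3)
R(b, d) = d
O = -25227
O + R(U(sqrt(-7 + 4)), 15) = -25227 + 15 = -25212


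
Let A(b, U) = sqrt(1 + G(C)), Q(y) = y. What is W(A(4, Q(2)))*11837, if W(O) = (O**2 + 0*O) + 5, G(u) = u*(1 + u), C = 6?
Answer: 568176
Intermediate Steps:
A(b, U) = sqrt(43) (A(b, U) = sqrt(1 + 6*(1 + 6)) = sqrt(1 + 6*7) = sqrt(1 + 42) = sqrt(43))
W(O) = 5 + O**2 (W(O) = (O**2 + 0) + 5 = O**2 + 5 = 5 + O**2)
W(A(4, Q(2)))*11837 = (5 + (sqrt(43))**2)*11837 = (5 + 43)*11837 = 48*11837 = 568176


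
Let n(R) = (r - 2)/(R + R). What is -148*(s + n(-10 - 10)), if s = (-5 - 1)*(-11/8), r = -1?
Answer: -12321/10 ≈ -1232.1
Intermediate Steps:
n(R) = -3/(2*R) (n(R) = (-1 - 2)/(R + R) = -3*1/(2*R) = -3/(2*R))
s = 33/4 (s = -(-66)/8 = -6*(-11/8) = 33/4 ≈ 8.2500)
-148*(s + n(-10 - 10)) = -148*(33/4 - 3/(2*(-10 - 10))) = -148*(33/4 - 3/2/(-20)) = -148*(33/4 - 3/2*(-1/20)) = -148*(33/4 + 3/40) = -148*333/40 = -12321/10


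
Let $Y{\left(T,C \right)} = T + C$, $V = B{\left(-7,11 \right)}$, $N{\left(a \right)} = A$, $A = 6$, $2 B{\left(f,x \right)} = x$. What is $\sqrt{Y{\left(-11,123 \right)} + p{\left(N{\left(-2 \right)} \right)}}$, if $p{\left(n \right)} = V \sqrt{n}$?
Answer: $\frac{\sqrt{448 + 22 \sqrt{6}}}{2} \approx 11.201$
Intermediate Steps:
$B{\left(f,x \right)} = \frac{x}{2}$
$N{\left(a \right)} = 6$
$V = \frac{11}{2}$ ($V = \frac{1}{2} \cdot 11 = \frac{11}{2} \approx 5.5$)
$Y{\left(T,C \right)} = C + T$
$p{\left(n \right)} = \frac{11 \sqrt{n}}{2}$
$\sqrt{Y{\left(-11,123 \right)} + p{\left(N{\left(-2 \right)} \right)}} = \sqrt{\left(123 - 11\right) + \frac{11 \sqrt{6}}{2}} = \sqrt{112 + \frac{11 \sqrt{6}}{2}}$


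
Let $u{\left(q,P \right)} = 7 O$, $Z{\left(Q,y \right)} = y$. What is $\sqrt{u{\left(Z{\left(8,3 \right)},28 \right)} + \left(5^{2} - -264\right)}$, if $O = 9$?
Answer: $4 \sqrt{22} \approx 18.762$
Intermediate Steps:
$u{\left(q,P \right)} = 63$ ($u{\left(q,P \right)} = 7 \cdot 9 = 63$)
$\sqrt{u{\left(Z{\left(8,3 \right)},28 \right)} + \left(5^{2} - -264\right)} = \sqrt{63 + \left(5^{2} - -264\right)} = \sqrt{63 + \left(25 + 264\right)} = \sqrt{63 + 289} = \sqrt{352} = 4 \sqrt{22}$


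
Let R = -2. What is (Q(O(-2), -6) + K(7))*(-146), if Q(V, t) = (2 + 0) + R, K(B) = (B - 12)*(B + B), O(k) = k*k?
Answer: 10220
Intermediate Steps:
O(k) = k²
K(B) = 2*B*(-12 + B) (K(B) = (-12 + B)*(2*B) = 2*B*(-12 + B))
Q(V, t) = 0 (Q(V, t) = (2 + 0) - 2 = 2 - 2 = 0)
(Q(O(-2), -6) + K(7))*(-146) = (0 + 2*7*(-12 + 7))*(-146) = (0 + 2*7*(-5))*(-146) = (0 - 70)*(-146) = -70*(-146) = 10220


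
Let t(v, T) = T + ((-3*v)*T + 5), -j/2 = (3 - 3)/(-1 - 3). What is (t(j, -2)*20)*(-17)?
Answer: -1020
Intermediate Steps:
j = 0 (j = -2*(3 - 3)/(-1 - 3) = -0/(-4) = -0*(-1)/4 = -2*0 = 0)
t(v, T) = 5 + T - 3*T*v (t(v, T) = T + (-3*T*v + 5) = T + (5 - 3*T*v) = 5 + T - 3*T*v)
(t(j, -2)*20)*(-17) = ((5 - 2 - 3*(-2)*0)*20)*(-17) = ((5 - 2 + 0)*20)*(-17) = (3*20)*(-17) = 60*(-17) = -1020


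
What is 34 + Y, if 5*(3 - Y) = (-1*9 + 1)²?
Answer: 121/5 ≈ 24.200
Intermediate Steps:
Y = -49/5 (Y = 3 - (-1*9 + 1)²/5 = 3 - (-9 + 1)²/5 = 3 - ⅕*(-8)² = 3 - ⅕*64 = 3 - 64/5 = -49/5 ≈ -9.8000)
34 + Y = 34 - 49/5 = 121/5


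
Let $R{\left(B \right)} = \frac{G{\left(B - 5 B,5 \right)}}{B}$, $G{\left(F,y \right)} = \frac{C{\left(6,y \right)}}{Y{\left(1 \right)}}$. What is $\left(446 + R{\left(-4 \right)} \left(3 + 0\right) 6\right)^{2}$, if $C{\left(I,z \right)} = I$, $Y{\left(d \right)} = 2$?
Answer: $\frac{748225}{4} \approx 1.8706 \cdot 10^{5}$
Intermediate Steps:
$G{\left(F,y \right)} = 3$ ($G{\left(F,y \right)} = \frac{6}{2} = 6 \cdot \frac{1}{2} = 3$)
$R{\left(B \right)} = \frac{3}{B}$
$\left(446 + R{\left(-4 \right)} \left(3 + 0\right) 6\right)^{2} = \left(446 + \frac{3}{-4} \left(3 + 0\right) 6\right)^{2} = \left(446 + 3 \left(- \frac{1}{4}\right) 3 \cdot 6\right)^{2} = \left(446 - \frac{27}{2}\right)^{2} = \left(\frac{865}{2}\right)^{2} = \frac{748225}{4}$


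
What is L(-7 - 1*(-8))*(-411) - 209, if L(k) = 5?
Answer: -2264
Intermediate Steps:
L(-7 - 1*(-8))*(-411) - 209 = 5*(-411) - 209 = -2055 - 209 = -2264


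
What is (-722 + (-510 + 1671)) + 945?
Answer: 1384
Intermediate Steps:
(-722 + (-510 + 1671)) + 945 = (-722 + 1161) + 945 = 439 + 945 = 1384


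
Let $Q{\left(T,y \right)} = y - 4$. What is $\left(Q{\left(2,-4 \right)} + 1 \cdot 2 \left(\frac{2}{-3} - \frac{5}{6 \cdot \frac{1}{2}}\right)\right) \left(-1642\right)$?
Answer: $\frac{62396}{3} \approx 20799.0$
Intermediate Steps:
$Q{\left(T,y \right)} = -4 + y$
$\left(Q{\left(2,-4 \right)} + 1 \cdot 2 \left(\frac{2}{-3} - \frac{5}{6 \cdot \frac{1}{2}}\right)\right) \left(-1642\right) = \left(\left(-4 - 4\right) + 1 \cdot 2 \left(\frac{2}{-3} - \frac{5}{6 \cdot \frac{1}{2}}\right)\right) \left(-1642\right) = \left(-8 + 2 \left(2 \left(- \frac{1}{3}\right) - \frac{5}{6 \cdot \frac{1}{2}}\right)\right) \left(-1642\right) = \left(-8 + 2 \left(- \frac{2}{3} - \frac{5}{3}\right)\right) \left(-1642\right) = \left(-8 + 2 \left(- \frac{7}{3}\right)\right) \left(-1642\right) = \left(-8 - \frac{14}{3}\right) \left(-1642\right) = \left(- \frac{38}{3}\right) \left(-1642\right) = \frac{62396}{3}$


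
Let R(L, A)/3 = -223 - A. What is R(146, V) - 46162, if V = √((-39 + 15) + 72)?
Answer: -46831 - 12*√3 ≈ -46852.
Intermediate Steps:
V = 4*√3 (V = √(-24 + 72) = √48 = 4*√3 ≈ 6.9282)
R(L, A) = -669 - 3*A (R(L, A) = 3*(-223 - A) = -669 - 3*A)
R(146, V) - 46162 = (-669 - 12*√3) - 46162 = -46831 - 12*√3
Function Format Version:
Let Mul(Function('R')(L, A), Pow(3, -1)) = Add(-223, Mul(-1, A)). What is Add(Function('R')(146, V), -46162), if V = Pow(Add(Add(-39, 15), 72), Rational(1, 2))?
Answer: Add(-46831, Mul(-12, Pow(3, Rational(1, 2)))) ≈ -46852.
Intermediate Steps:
V = Mul(4, Pow(3, Rational(1, 2))) (V = Pow(Add(-24, 72), Rational(1, 2)) = Pow(48, Rational(1, 2)) = Mul(4, Pow(3, Rational(1, 2))) ≈ 6.9282)
Function('R')(L, A) = Add(-669, Mul(-3, A)) (Function('R')(L, A) = Mul(3, Add(-223, Mul(-1, A))) = Add(-669, Mul(-3, A)))
Add(Function('R')(146, V), -46162) = Add(Add(-669, Mul(-3, Mul(4, Pow(3, Rational(1, 2))))), -46162) = Add(Add(-669, Mul(-12, Pow(3, Rational(1, 2)))), -46162) = Add(-46831, Mul(-12, Pow(3, Rational(1, 2))))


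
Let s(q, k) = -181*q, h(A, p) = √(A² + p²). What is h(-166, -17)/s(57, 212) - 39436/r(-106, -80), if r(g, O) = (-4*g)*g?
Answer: 9859/11236 - √27845/10317 ≈ 0.86127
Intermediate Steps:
r(g, O) = -4*g²
h(-166, -17)/s(57, 212) - 39436/r(-106, -80) = √((-166)² + (-17)²)/((-181*57)) - 39436/((-4*(-106)²)) = √(27556 + 289)/(-10317) - 39436/((-4*11236)) = √27845*(-1/10317) - 39436/(-44944) = -√27845/10317 - 39436*(-1/44944) = -√27845/10317 + 9859/11236 = 9859/11236 - √27845/10317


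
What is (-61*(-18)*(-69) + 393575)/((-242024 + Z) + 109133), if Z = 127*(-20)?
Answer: -317813/135431 ≈ -2.3467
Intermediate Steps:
Z = -2540
(-61*(-18)*(-69) + 393575)/((-242024 + Z) + 109133) = (-61*(-18)*(-69) + 393575)/((-242024 - 2540) + 109133) = (1098*(-69) + 393575)/(-244564 + 109133) = (-75762 + 393575)/(-135431) = 317813*(-1/135431) = -317813/135431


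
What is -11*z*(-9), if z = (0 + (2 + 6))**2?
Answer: 6336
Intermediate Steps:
z = 64 (z = (0 + 8)**2 = 8**2 = 64)
-11*z*(-9) = -11*64*(-9) = -704*(-9) = 6336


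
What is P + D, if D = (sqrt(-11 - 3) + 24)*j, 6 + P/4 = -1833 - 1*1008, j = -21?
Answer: -11892 - 21*I*sqrt(14) ≈ -11892.0 - 78.575*I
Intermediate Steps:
P = -11388 (P = -24 + 4*(-1833 - 1*1008) = -24 + 4*(-1833 - 1008) = -24 + 4*(-2841) = -24 - 11364 = -11388)
D = -504 - 21*I*sqrt(14) (D = (sqrt(-11 - 3) + 24)*(-21) = (sqrt(-14) + 24)*(-21) = (I*sqrt(14) + 24)*(-21) = (24 + I*sqrt(14))*(-21) = -504 - 21*I*sqrt(14) ≈ -504.0 - 78.575*I)
P + D = -11388 + (-504 - 21*I*sqrt(14)) = -11892 - 21*I*sqrt(14)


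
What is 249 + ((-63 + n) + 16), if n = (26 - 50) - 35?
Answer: 143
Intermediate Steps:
n = -59 (n = -24 - 35 = -59)
249 + ((-63 + n) + 16) = 249 + ((-63 - 59) + 16) = 249 + (-122 + 16) = 249 - 106 = 143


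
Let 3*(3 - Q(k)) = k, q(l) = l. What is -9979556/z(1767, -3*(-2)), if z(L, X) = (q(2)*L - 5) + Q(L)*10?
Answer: 9979556/2331 ≈ 4281.2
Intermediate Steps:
Q(k) = 3 - k/3
z(L, X) = 25 - 4*L/3 (z(L, X) = (2*L - 5) + (3 - L/3)*10 = (-5 + 2*L) + (30 - 10*L/3) = 25 - 4*L/3)
-9979556/z(1767, -3*(-2)) = -9979556/(25 - 4/3*1767) = -9979556/(25 - 2356) = -9979556/(-2331) = -9979556*(-1/2331) = 9979556/2331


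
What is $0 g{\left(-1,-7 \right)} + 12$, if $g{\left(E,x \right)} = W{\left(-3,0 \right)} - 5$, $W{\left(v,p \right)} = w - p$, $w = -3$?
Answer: $12$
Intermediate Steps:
$W{\left(v,p \right)} = -3 - p$
$g{\left(E,x \right)} = -8$ ($g{\left(E,x \right)} = \left(-3 - 0\right) - 5 = \left(-3 + 0\right) - 5 = -3 - 5 = -8$)
$0 g{\left(-1,-7 \right)} + 12 = 0 \left(-8\right) + 12 = 0 + 12 = 12$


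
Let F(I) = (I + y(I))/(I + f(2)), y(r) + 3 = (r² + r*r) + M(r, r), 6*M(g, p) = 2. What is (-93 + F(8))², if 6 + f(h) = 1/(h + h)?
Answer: 829921/729 ≈ 1138.4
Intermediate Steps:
f(h) = -6 + 1/(2*h) (f(h) = -6 + 1/(h + h) = -6 + 1/(2*h))
M(g, p) = ⅓ (M(g, p) = (⅙)*2 = ⅓)
y(r) = -8/3 + 2*r² (y(r) = -3 + ((r² + r*r) + ⅓) = -3 + ((r² + r²) + ⅓) = -3 + (2*r² + ⅓) = -3 + (⅓ + 2*r²) = -8/3 + 2*r²)
F(I) = (-8/3 + I + 2*I²)/(-23/4 + I) (F(I) = (I + (-8/3 + 2*I²))/(I + (-6 + (½)/2)) = (-8/3 + I + 2*I²)/(I + (-6 + (½)*(½))) = (-8/3 + I + 2*I²)/(I + (-6 + ¼)) = (-8/3 + I + 2*I²)/(I - 23/4) = (-8/3 + I + 2*I²)/(-23/4 + I))
(-93 + F(8))² = (-93 + 4*(-8 + 3*8 + 6*8²)/(3*(-23 + 4*8)))² = (-93 + 4*(-8 + 24 + 6*64)/(3*(-23 + 32)))² = (-93 + (4/3)*(-8 + 24 + 384)/9)² = (-93 + (4/3)*(⅑)*400)² = (-93 + 1600/27)² = (-911/27)² = 829921/729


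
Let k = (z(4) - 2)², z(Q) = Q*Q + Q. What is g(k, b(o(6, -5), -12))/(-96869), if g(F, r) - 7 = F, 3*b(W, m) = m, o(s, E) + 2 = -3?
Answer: -331/96869 ≈ -0.0034170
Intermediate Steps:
z(Q) = Q + Q² (z(Q) = Q² + Q = Q + Q²)
o(s, E) = -5 (o(s, E) = -2 - 3 = -5)
b(W, m) = m/3
k = 324 (k = (4*(1 + 4) - 2)² = (4*5 - 2)² = (20 - 2)² = 18² = 324)
g(F, r) = 7 + F
g(k, b(o(6, -5), -12))/(-96869) = (7 + 324)/(-96869) = 331*(-1/96869) = -331/96869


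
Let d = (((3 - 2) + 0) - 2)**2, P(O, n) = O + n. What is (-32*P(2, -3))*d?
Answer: 32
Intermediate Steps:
d = 1 (d = ((1 + 0) - 2)**2 = (1 - 2)**2 = (-1)**2 = 1)
(-32*P(2, -3))*d = -32*(2 - 3)*1 = -32*(-1)*1 = 32*1 = 32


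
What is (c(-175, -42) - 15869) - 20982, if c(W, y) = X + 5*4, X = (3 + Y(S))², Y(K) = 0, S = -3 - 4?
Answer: -36822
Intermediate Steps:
S = -7
X = 9 (X = (3 + 0)² = 3² = 9)
c(W, y) = 29 (c(W, y) = 9 + 5*4 = 9 + 20 = 29)
(c(-175, -42) - 15869) - 20982 = (29 - 15869) - 20982 = -15840 - 20982 = -36822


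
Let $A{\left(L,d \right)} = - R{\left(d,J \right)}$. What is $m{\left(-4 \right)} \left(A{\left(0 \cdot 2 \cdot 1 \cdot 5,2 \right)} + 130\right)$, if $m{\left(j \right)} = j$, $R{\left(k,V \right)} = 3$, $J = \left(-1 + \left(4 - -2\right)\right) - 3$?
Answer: $-508$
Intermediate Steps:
$J = 2$ ($J = \left(-1 + \left(4 + 2\right)\right) - 3 = \left(-1 + 6\right) - 3 = 5 - 3 = 2$)
$A{\left(L,d \right)} = -3$ ($A{\left(L,d \right)} = \left(-1\right) 3 = -3$)
$m{\left(-4 \right)} \left(A{\left(0 \cdot 2 \cdot 1 \cdot 5,2 \right)} + 130\right) = - 4 \left(-3 + 130\right) = \left(-4\right) 127 = -508$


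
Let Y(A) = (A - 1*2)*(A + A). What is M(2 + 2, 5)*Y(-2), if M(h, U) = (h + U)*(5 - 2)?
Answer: 432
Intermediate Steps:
M(h, U) = 3*U + 3*h (M(h, U) = (U + h)*3 = 3*U + 3*h)
Y(A) = 2*A*(-2 + A) (Y(A) = (A - 2)*(2*A) = (-2 + A)*(2*A) = 2*A*(-2 + A))
M(2 + 2, 5)*Y(-2) = (3*5 + 3*(2 + 2))*(2*(-2)*(-2 - 2)) = (15 + 3*4)*(2*(-2)*(-4)) = (15 + 12)*16 = 27*16 = 432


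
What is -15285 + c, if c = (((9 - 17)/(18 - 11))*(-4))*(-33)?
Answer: -108051/7 ≈ -15436.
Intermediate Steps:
c = -1056/7 (c = (-8/7*(-4))*(-33) = (-8*⅐*(-4))*(-33) = -8/7*(-4)*(-33) = (32/7)*(-33) = -1056/7 ≈ -150.86)
-15285 + c = -15285 - 1056/7 = -108051/7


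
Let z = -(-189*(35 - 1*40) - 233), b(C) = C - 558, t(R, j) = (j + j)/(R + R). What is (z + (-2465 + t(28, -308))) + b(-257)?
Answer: -4003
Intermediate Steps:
t(R, j) = j/R (t(R, j) = (2*j)/((2*R)) = (2*j)*(1/(2*R)) = j/R)
b(C) = -558 + C
z = -712 (z = -(-189*(35 - 40) - 233) = -(-189*(-5) - 233) = -(945 - 233) = -1*712 = -712)
(z + (-2465 + t(28, -308))) + b(-257) = (-712 + (-2465 - 308/28)) + (-558 - 257) = (-712 + (-2465 - 308*1/28)) - 815 = (-712 + (-2465 - 11)) - 815 = (-712 - 2476) - 815 = -3188 - 815 = -4003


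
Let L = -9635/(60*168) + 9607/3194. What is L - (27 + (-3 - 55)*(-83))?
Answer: -15579244795/3219552 ≈ -4838.9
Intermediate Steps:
L = 6606437/3219552 (L = -9635/10080 + 9607*(1/3194) = -9635*1/10080 + 9607/3194 = -1927/2016 + 9607/3194 = 6606437/3219552 ≈ 2.0520)
L - (27 + (-3 - 55)*(-83)) = 6606437/3219552 - (27 + (-3 - 55)*(-83)) = 6606437/3219552 - (27 - 58*(-83)) = 6606437/3219552 - (27 + 4814) = 6606437/3219552 - 1*4841 = 6606437/3219552 - 4841 = -15579244795/3219552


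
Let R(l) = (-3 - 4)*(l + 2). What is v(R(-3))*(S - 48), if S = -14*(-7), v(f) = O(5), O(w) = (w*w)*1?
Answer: 1250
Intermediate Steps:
O(w) = w**2 (O(w) = w**2*1 = w**2)
R(l) = -14 - 7*l (R(l) = -7*(2 + l) = -14 - 7*l)
v(f) = 25 (v(f) = 5**2 = 25)
S = 98
v(R(-3))*(S - 48) = 25*(98 - 48) = 25*50 = 1250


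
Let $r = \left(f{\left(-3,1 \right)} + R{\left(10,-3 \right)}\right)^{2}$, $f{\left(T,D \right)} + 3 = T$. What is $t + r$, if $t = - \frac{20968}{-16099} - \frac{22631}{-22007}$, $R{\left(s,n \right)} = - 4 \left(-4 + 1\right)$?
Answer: $\frac{13580244193}{354290693} \approx 38.331$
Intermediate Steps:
$R{\left(s,n \right)} = 12$ ($R{\left(s,n \right)} = \left(-4\right) \left(-3\right) = 12$)
$f{\left(T,D \right)} = -3 + T$
$t = \frac{825779245}{354290693}$ ($t = \left(-20968\right) \left(- \frac{1}{16099}\right) - - \frac{22631}{22007} = \frac{20968}{16099} + \frac{22631}{22007} = \frac{825779245}{354290693} \approx 2.3308$)
$r = 36$ ($r = \left(\left(-3 - 3\right) + 12\right)^{2} = \left(-6 + 12\right)^{2} = 6^{2} = 36$)
$t + r = \frac{825779245}{354290693} + 36 = \frac{13580244193}{354290693}$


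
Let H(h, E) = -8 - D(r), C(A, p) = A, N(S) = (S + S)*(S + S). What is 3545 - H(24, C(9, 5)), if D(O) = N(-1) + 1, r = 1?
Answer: 3558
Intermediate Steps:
N(S) = 4*S**2 (N(S) = (2*S)*(2*S) = 4*S**2)
D(O) = 5 (D(O) = 4*(-1)**2 + 1 = 4*1 + 1 = 4 + 1 = 5)
H(h, E) = -13 (H(h, E) = -8 - 1*5 = -8 - 5 = -13)
3545 - H(24, C(9, 5)) = 3545 - 1*(-13) = 3545 + 13 = 3558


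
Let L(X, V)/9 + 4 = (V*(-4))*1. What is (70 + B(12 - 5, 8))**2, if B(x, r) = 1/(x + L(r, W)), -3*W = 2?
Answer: 121801/25 ≈ 4872.0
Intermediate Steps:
W = -2/3 (W = -1/3*2 = -2/3 ≈ -0.66667)
L(X, V) = -36 - 36*V (L(X, V) = -36 + 9*((V*(-4))*1) = -36 + 9*(-4*V*1) = -36 + 9*(-4*V) = -36 - 36*V)
B(x, r) = 1/(-12 + x) (B(x, r) = 1/(x + (-36 - 36*(-2/3))) = 1/(x + (-36 + 24)) = 1/(x - 12) = 1/(-12 + x))
(70 + B(12 - 5, 8))**2 = (70 + 1/(-12 + (12 - 5)))**2 = (70 + 1/(-12 + 7))**2 = (70 + 1/(-5))**2 = (70 - 1/5)**2 = (349/5)**2 = 121801/25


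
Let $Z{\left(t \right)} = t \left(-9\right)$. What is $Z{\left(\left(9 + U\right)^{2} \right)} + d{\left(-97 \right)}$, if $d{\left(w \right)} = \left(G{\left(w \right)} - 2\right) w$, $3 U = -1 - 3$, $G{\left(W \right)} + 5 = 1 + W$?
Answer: $9462$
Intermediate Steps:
$G{\left(W \right)} = -4 + W$ ($G{\left(W \right)} = -5 + \left(1 + W\right) = -4 + W$)
$U = - \frac{4}{3}$ ($U = \frac{-1 - 3}{3} = \frac{1}{3} \left(-4\right) = - \frac{4}{3} \approx -1.3333$)
$Z{\left(t \right)} = - 9 t$
$d{\left(w \right)} = w \left(-6 + w\right)$ ($d{\left(w \right)} = \left(\left(-4 + w\right) - 2\right) w = \left(-6 + w\right) w = w \left(-6 + w\right)$)
$Z{\left(\left(9 + U\right)^{2} \right)} + d{\left(-97 \right)} = - 9 \left(9 - \frac{4}{3}\right)^{2} - 97 \left(-6 - 97\right) = - 9 \left(\frac{23}{3}\right)^{2} - -9991 = \left(-9\right) \frac{529}{9} + 9991 = -529 + 9991 = 9462$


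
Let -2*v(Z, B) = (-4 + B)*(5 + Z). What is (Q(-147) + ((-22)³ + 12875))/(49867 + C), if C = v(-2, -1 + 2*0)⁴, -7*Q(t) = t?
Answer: 35968/848497 ≈ 0.042390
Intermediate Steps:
Q(t) = -t/7
v(Z, B) = -(-4 + B)*(5 + Z)/2
C = 50625/16 (C = (10 + 2*(-2) - 5*(-1 + 2*0)/2 - ½*(-1 + 2*0)*(-2))⁴ = (10 - 4 - 5*(-1 + 0)/2 - ½*(-1 + 0)*(-2))⁴ = (10 - 4 - 5/2*(-1) - ½*(-1)*(-2))⁴ = (10 - 4 + 5/2 - 1)⁴ = (15/2)⁴ = 50625/16 ≈ 3164.1)
(Q(-147) + ((-22)³ + 12875))/(49867 + C) = (-⅐*(-147) + ((-22)³ + 12875))/(49867 + 50625/16) = (21 + (-10648 + 12875))/(848497/16) = (21 + 2227)*(16/848497) = 2248*(16/848497) = 35968/848497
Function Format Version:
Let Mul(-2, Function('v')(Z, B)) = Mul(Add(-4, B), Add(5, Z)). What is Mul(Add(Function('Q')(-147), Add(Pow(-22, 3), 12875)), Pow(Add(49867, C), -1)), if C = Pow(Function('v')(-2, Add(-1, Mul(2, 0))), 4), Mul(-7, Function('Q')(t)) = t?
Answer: Rational(35968, 848497) ≈ 0.042390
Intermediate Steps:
Function('Q')(t) = Mul(Rational(-1, 7), t)
Function('v')(Z, B) = Mul(Rational(-1, 2), Add(-4, B), Add(5, Z)) (Function('v')(Z, B) = Mul(Rational(-1, 2), Mul(Add(-4, B), Add(5, Z))) = Mul(Rational(-1, 2), Add(-4, B), Add(5, Z)))
C = Rational(50625, 16) (C = Pow(Add(10, Mul(2, -2), Mul(Rational(-5, 2), Add(-1, Mul(2, 0))), Mul(Rational(-1, 2), Add(-1, Mul(2, 0)), -2)), 4) = Pow(Add(10, -4, Mul(Rational(-5, 2), Add(-1, 0)), Mul(Rational(-1, 2), Add(-1, 0), -2)), 4) = Pow(Add(10, -4, Mul(Rational(-5, 2), -1), Mul(Rational(-1, 2), -1, -2)), 4) = Pow(Add(10, -4, Rational(5, 2), -1), 4) = Pow(Rational(15, 2), 4) = Rational(50625, 16) ≈ 3164.1)
Mul(Add(Function('Q')(-147), Add(Pow(-22, 3), 12875)), Pow(Add(49867, C), -1)) = Mul(Add(Mul(Rational(-1, 7), -147), Add(Pow(-22, 3), 12875)), Pow(Add(49867, Rational(50625, 16)), -1)) = Mul(Add(21, Add(-10648, 12875)), Pow(Rational(848497, 16), -1)) = Mul(Add(21, 2227), Rational(16, 848497)) = Mul(2248, Rational(16, 848497)) = Rational(35968, 848497)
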